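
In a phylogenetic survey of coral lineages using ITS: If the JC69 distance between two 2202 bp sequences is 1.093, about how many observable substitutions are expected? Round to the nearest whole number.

1267

Invert JC69: p = (3/4)(1 − e^(−4d/3)) = 0.75 × (1 − e^(-1.457333)) = 0.75 × (1 − 0.232856) = 0.575358.
Expected differing sites = pL ≈ 0.575358 × 2202 = 1266.938316 ≈ 1267.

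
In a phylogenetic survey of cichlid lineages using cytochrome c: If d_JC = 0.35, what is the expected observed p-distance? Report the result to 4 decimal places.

p = (3/4)(1 − e^(−4d/3)) = 0.75 × (1 − e^(-0.466667)) = 0.75 × (1 − 0.627089) = 0.279683.

0.2797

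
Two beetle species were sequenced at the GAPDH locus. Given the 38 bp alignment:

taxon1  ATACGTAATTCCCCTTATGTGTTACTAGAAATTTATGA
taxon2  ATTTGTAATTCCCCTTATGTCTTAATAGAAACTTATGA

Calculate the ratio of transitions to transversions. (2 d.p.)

Transitions are A↔G and C↔T; transversions are all other mismatches.
Transitions: 2. Transversions: 3.
R = 2/3 = 0.666666… ≈ 0.67 (to 2 d.p.).

0.67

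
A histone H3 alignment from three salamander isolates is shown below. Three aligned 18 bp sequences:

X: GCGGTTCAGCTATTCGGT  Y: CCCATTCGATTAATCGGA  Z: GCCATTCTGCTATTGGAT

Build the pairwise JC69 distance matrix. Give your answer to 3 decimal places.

X–Y: 8/18 sites differ → p ≈ 0.444444, d = −0.75 ln(1 − 0.592592) = 0.673455 ≈ 0.673.
X–Z: 5/18 sites differ → p ≈ 0.277778, d = −0.75 ln(1 − 0.370371) = 0.346968 ≈ 0.347.
Y–Z: 8/18 sites differ → p ≈ 0.444444, d = −0.75 ln(1 − 0.592592) = 0.673455 ≈ 0.673.

d(X,Y) = 0.673, d(X,Z) = 0.347, d(Y,Z) = 0.673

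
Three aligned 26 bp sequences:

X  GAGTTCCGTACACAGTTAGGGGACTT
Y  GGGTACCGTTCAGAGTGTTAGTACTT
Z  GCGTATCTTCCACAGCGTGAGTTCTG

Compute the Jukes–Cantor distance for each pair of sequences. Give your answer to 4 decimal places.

d(X,Y) = 0.4643, d(X,Z) = 0.7166, d(Y,Z) = 0.4643

X–Y: 9/26 sites differ → p ≈ 0.346154, d = −0.75 ln(1 − 0.461539) = 0.464280 ≈ 0.4643.
X–Z: 12/26 sites differ → p ≈ 0.461538, d = −0.75 ln(1 − 0.615384) = 0.716632 ≈ 0.7166.
Y–Z: 9/26 sites differ → p ≈ 0.346154, d = −0.75 ln(1 − 0.461539) = 0.464280 ≈ 0.4643.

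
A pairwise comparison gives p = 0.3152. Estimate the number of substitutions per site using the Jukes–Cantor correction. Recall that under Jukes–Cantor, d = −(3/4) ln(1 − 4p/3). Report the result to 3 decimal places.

d = −(3/4) ln(1 − 4p/3) = −0.75 ln(1 − 0.420267) = −0.75 ln(0.579733)
  = −0.75 × (-0.545188) = 0.408891 substitutions/site.

0.409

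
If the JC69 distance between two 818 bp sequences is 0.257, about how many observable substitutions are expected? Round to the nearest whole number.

Invert JC69: p = (3/4)(1 − e^(−4d/3)) = 0.75 × (1 − e^(-0.342667)) = 0.75 × (1 − 0.709875) = 0.217594.
Expected differing sites = pL ≈ 0.217594 × 818 = 177.991892 ≈ 178.

178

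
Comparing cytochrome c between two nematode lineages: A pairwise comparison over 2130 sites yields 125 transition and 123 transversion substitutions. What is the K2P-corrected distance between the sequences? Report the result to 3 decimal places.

P = 125/2130 ≈ 0.058685 and Q = 123/2130 ≈ 0.057746.
Under the Kimura two-parameter model, d = −½ ln(1 − 2P − Q) − ¼ ln(1 − 2Q).
1 − 2P − Q = 0.824884, giving −½ ln(0.824884) = 0.096256.
1 − 2Q = 0.884508, giving −¼ ln(0.884508) = 0.030681.
d = 0.096256 + 0.030681 = 0.126937.

0.127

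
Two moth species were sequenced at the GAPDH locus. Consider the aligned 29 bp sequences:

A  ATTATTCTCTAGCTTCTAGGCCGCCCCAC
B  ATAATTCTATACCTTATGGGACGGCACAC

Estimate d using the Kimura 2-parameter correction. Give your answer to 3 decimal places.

0.351

Of 29 sites, 1 differences are transitions and 7 are transversions, so P = 1/29 ≈ 0.034483 and Q = 7/29 ≈ 0.241379.
Under the Kimura two-parameter model, d = −½ ln(1 − 2P − Q) − ¼ ln(1 − 2Q).
1 − 2P − Q = 0.689655, giving −½ ln(0.689655) = 0.185782.
1 − 2Q = 0.517242, giving −¼ ln(0.517242) = 0.164811.
d = 0.185782 + 0.164811 = 0.350593.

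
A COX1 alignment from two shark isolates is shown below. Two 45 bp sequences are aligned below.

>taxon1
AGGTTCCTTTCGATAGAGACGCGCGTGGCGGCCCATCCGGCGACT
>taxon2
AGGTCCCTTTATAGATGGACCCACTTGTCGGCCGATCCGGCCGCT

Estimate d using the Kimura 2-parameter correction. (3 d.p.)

Of 45 sites, 4 differences are transitions and 9 are transversions, so P = 4/45 ≈ 0.088889 and Q = 9/45 = 0.2.
Under the Kimura two-parameter model, d = −½ ln(1 − 2P − Q) − ¼ ln(1 − 2Q).
1 − 2P − Q = 0.622222, giving −½ ln(0.622222) = 0.237229.
1 − 2Q = 0.6, giving −¼ ln(0.6) = 0.127706.
d = 0.237229 + 0.127706 = 0.364935.

0.365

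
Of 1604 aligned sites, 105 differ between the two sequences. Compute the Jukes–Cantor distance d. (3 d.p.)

p = 105/1604 ≈ 0.065461.
d = −(3/4) ln(1 − 4p/3) = −0.75 ln(1 − 0.087281) = −0.75 ln(0.912719)
  = −0.75 × (-0.091327) = 0.068495 substitutions/site.

0.068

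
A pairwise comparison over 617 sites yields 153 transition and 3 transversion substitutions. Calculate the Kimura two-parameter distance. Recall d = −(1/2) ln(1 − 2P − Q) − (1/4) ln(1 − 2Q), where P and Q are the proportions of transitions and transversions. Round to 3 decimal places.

P = 153/617 ≈ 0.247974 and Q = 3/617 ≈ 0.004862.
Under the Kimura two-parameter model, d = −½ ln(1 − 2P − Q) − ¼ ln(1 − 2Q).
1 − 2P − Q = 0.49919, giving −½ ln(0.49919) = 0.347384.
1 − 2Q = 0.990276, giving −¼ ln(0.990276) = 0.002443.
d = 0.347384 + 0.002443 = 0.349827.

0.350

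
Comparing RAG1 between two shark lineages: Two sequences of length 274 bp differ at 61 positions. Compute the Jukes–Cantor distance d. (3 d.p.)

p = 61/274 ≈ 0.222628.
d = −(3/4) ln(1 − 4p/3) = −0.75 ln(1 − 0.296837) = −0.75 ln(0.703163)
  = −0.75 × (-0.352167) = 0.264125 substitutions/site.

0.264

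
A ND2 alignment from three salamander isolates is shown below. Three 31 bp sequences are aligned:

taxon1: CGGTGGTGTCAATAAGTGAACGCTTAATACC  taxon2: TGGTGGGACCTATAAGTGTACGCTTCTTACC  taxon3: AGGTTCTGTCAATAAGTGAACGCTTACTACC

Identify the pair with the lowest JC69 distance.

taxon1–taxon2: 8/31 differ, p = 0.258, d = 0.316.
taxon1–taxon3: 4/31 differ, p = 0.129, d = 0.142.
taxon2–taxon3: 10/31 differ, p = 0.323, d = 0.422.
The smallest distance is between taxon1 and taxon3.

taxon1 and taxon3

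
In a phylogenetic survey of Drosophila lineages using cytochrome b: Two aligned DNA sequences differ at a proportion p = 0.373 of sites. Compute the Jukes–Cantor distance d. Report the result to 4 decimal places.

0.5159

d = −(3/4) ln(1 − 4p/3) = −0.75 ln(1 − 0.497333) = −0.75 ln(0.502667)
  = −0.75 × (-0.687827) = 0.515870 substitutions/site.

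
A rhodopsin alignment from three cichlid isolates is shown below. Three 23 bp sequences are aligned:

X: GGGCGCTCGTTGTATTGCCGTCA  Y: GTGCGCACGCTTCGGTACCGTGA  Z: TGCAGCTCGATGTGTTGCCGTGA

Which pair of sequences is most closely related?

X and Z

X–Y: 9/23 differ, p = 0.391, d = 0.553.
X–Z: 6/23 differ, p = 0.261, d = 0.321.
Y–Z: 10/23 differ, p = 0.435, d = 0.650.
The smallest distance is between X and Z.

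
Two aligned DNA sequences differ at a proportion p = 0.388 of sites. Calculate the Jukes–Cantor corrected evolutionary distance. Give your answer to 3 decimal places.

d = −(3/4) ln(1 − 4p/3) = −0.75 ln(1 − 0.517333) = −0.75 ln(0.482667)
  = −0.75 × (-0.728428) = 0.546321 substitutions/site.

0.546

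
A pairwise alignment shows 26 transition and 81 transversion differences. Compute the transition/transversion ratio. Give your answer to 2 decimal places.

R = 26/81 = 0.320987… ≈ 0.32 (to 2 d.p.).

0.32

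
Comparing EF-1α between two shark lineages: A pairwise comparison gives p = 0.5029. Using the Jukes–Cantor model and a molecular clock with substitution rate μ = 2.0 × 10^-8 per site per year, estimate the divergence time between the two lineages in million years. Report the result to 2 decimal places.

d = −(3/4) ln(1 − 4p/3) = −0.75 ln(1 − 0.670533) = −0.75 ln(0.329467)
  = −0.75 × (-1.110279) = 0.832709 substitutions/site.
Under a molecular clock d = 2μt, so t = d/(2μ) = 0.832709 / (2 × 2.0 × 10^-8) = 20.82 million years.

20.82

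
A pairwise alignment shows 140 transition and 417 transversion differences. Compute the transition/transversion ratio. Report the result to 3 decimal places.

0.336

R = 140/417 = 0.335731… ≈ 0.336 (to 3 d.p.).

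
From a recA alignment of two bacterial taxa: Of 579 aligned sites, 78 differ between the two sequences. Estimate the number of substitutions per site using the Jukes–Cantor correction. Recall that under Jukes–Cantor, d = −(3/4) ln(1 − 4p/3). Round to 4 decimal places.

0.1485

p = 78/579 ≈ 0.134715.
d = −(3/4) ln(1 − 4p/3) = −0.75 ln(1 − 0.17962) = −0.75 ln(0.82038)
  = −0.75 × (-0.197988) = 0.148491 substitutions/site.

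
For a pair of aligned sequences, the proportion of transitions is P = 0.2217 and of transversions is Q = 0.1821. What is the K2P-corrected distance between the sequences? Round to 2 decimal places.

Under the Kimura two-parameter model, d = −½ ln(1 − 2P − Q) − ¼ ln(1 − 2Q).
1 − 2P − Q = 0.3745, giving −½ ln(0.3745) = 0.491082.
1 − 2Q = 0.6358, giving −¼ ln(0.6358) = 0.113218.
d = 0.491082 + 0.113218 = 0.604300.

0.60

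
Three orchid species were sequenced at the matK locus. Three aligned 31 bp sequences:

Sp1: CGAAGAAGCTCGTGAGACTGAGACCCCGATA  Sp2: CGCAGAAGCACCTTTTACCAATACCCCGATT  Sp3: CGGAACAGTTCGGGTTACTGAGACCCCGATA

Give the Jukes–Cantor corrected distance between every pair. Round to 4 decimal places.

d(Sp1,Sp2) = 0.4217, d(Sp1,Sp3) = 0.2687, d(Sp2,Sp3) = 0.5445

Sp1–Sp2: 10/31 sites differ → p ≈ 0.322581, d = −0.75 ln(1 − 0.430108) = 0.421731 ≈ 0.4217.
Sp1–Sp3: 7/31 sites differ → p ≈ 0.225806, d = −0.75 ln(1 − 0.301075) = 0.268659 ≈ 0.2687.
Sp2–Sp3: 12/31 sites differ → p ≈ 0.387097, d = −0.75 ln(1 − 0.516129) = 0.544453 ≈ 0.5445.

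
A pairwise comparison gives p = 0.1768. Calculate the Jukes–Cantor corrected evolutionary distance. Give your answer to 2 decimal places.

0.20

d = −(3/4) ln(1 − 4p/3) = −0.75 ln(1 − 0.235733) = −0.75 ln(0.764267)
  = −0.75 × (-0.268838) = 0.201629 substitutions/site.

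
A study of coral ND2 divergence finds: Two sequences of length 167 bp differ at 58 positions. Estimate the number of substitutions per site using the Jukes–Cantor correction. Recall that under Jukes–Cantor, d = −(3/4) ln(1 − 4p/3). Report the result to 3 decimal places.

0.466

p = 58/167 ≈ 0.347305.
d = −(3/4) ln(1 − 4p/3) = −0.75 ln(1 − 0.463073) = −0.75 ln(0.536927)
  = −0.75 × (-0.621893) = 0.466420 substitutions/site.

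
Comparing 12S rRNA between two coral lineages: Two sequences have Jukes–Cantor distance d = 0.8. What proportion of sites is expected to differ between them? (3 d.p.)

p = (3/4)(1 − e^(−4d/3)) = 0.75 × (1 − e^(-1.066667)) = 0.75 × (1 − 0.344154) = 0.491885.

0.492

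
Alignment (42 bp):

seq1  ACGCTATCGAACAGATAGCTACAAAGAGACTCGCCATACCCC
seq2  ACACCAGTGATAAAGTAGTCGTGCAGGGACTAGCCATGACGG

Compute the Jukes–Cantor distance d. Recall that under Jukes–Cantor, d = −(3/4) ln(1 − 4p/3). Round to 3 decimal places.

0.756

The sequences differ at 20 of 42 sites, so p = 20/42 ≈ 0.47619.
d = −(3/4) ln(1 − 4p/3) = −0.75 ln(1 − 0.63492) = −0.75 ln(0.36508)
  = −0.75 × (-1.007639) = 0.755729 substitutions/site.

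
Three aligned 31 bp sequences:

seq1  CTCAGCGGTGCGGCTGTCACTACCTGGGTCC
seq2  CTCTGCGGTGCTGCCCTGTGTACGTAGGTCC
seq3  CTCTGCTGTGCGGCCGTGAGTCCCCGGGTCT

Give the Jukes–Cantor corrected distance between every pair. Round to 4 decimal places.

seq1–seq2: 9/31 sites differ → p ≈ 0.290323, d = −0.75 ln(1 − 0.387097) = 0.367161 ≈ 0.3672.
seq1–seq3: 8/31 sites differ → p ≈ 0.258065, d = −0.75 ln(1 − 0.344087) = 0.316295 ≈ 0.3163.
seq2–seq3: 9/31 sites differ → p ≈ 0.290323, d = −0.75 ln(1 − 0.387097) = 0.367161 ≈ 0.3672.

d(seq1,seq2) = 0.3672, d(seq1,seq3) = 0.3163, d(seq2,seq3) = 0.3672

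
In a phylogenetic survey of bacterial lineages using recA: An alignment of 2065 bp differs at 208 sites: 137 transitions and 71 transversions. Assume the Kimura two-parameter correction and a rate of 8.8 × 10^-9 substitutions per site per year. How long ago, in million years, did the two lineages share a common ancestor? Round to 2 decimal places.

P = 137/2065 ≈ 0.066344 and Q = 71/2065 ≈ 0.034383.
Under the Kimura two-parameter model, d = −½ ln(1 − 2P − Q) − ¼ ln(1 − 2Q).
1 − 2P − Q = 0.832929, giving −½ ln(0.832929) = 0.091403.
1 − 2Q = 0.931234, giving −¼ ln(0.931234) = 0.017811.
d = 0.091403 + 0.017811 = 0.109214.
Under a molecular clock d = 2μt, so t = d/(2μ) = 0.109214 / (2 × 8.8 × 10^-9) = 6.21 million years.

6.21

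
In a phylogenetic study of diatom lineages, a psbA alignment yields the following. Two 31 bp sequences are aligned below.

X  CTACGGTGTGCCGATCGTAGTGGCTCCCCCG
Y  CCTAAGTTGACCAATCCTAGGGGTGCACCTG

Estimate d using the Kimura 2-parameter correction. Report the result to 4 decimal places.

0.6995

Of 31 sites, 6 differences are transitions and 8 are transversions, so P = 6/31 ≈ 0.193548 and Q = 8/31 ≈ 0.258065.
Under the Kimura two-parameter model, d = −½ ln(1 − 2P − Q) − ¼ ln(1 − 2Q).
1 − 2P − Q = 0.354839, giving −½ ln(0.354839) = 0.518046.
1 − 2Q = 0.48387, giving −¼ ln(0.48387) = 0.181485.
d = 0.518046 + 0.181485 = 0.699531.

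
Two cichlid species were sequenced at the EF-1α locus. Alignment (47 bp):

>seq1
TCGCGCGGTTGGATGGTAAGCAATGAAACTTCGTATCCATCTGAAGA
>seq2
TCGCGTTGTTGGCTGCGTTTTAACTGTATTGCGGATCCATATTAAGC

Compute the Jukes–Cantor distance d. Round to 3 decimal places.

The sequences differ at 19 of 47 sites, so p = 19/47 ≈ 0.404255.
d = −(3/4) ln(1 − 4p/3) = −0.75 ln(1 − 0.539007) = −0.75 ln(0.460993)
  = −0.75 × (-0.774372) = 0.580779 substitutions/site.

0.581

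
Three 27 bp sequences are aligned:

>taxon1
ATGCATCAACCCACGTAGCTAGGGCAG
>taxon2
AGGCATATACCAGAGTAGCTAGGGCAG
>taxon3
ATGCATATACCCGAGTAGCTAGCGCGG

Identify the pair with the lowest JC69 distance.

taxon2 and taxon3

taxon1–taxon2: 6/27 differ, p = 0.222, d = 0.264.
taxon1–taxon3: 6/27 differ, p = 0.222, d = 0.264.
taxon2–taxon3: 4/27 differ, p = 0.148, d = 0.165.
The smallest distance is between taxon2 and taxon3.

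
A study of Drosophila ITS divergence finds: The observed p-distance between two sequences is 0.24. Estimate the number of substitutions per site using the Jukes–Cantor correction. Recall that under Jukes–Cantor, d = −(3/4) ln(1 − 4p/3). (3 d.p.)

0.289

d = −(3/4) ln(1 − 4p/3) = −0.75 ln(1 − 0.32) = −0.75 ln(0.68)
  = −0.75 × (-0.385662) = 0.289247 substitutions/site.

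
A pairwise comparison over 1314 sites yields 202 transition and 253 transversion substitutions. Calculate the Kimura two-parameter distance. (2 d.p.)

P = 202/1314 ≈ 0.153729 and Q = 253/1314 ≈ 0.192542.
Under the Kimura two-parameter model, d = −½ ln(1 − 2P − Q) − ¼ ln(1 − 2Q).
1 − 2P − Q = 0.5, giving −½ ln(0.5) = 0.346574.
1 − 2Q = 0.614916, giving −¼ ln(0.614916) = 0.121567.
d = 0.346574 + 0.121567 = 0.468141.

0.47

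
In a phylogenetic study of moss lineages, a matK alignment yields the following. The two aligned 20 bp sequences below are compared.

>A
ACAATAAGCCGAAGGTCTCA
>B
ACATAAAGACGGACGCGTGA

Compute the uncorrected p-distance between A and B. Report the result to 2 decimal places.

The sequences differ at 8 of 20 positions (sites 4, 5, 9, 12, 14, 16, 17, 19).
p = 8/20 = 0.40.

0.40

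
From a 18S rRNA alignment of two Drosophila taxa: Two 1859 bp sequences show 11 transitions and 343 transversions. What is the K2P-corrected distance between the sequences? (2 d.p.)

0.22

P = 11/1859 ≈ 0.005917 and Q = 343/1859 ≈ 0.184508.
Under the Kimura two-parameter model, d = −½ ln(1 − 2P − Q) − ¼ ln(1 − 2Q).
1 − 2P − Q = 0.803658, giving −½ ln(0.803658) = 0.109291.
1 − 2Q = 0.630984, giving −¼ ln(0.630984) = 0.115119.
d = 0.109291 + 0.115119 = 0.224410.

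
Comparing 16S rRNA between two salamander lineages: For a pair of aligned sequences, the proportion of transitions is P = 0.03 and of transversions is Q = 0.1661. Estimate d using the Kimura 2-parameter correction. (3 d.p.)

0.229

Under the Kimura two-parameter model, d = −½ ln(1 − 2P − Q) − ¼ ln(1 − 2Q).
1 − 2P − Q = 0.7739, giving −½ ln(0.7739) = 0.128156.
1 − 2Q = 0.6678, giving −¼ ln(0.6678) = 0.100942.
d = 0.128156 + 0.100942 = 0.229098.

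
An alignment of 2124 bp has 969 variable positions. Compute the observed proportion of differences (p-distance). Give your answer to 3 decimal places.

p = 969/2124 = 0.456214… ≈ 0.456 (to 3 d.p.).

0.456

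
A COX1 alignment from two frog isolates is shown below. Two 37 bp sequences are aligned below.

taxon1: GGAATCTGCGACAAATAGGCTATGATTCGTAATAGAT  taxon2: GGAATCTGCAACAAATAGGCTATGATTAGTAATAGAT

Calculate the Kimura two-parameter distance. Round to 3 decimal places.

0.056

Of 37 sites, 1 differences are transitions and 1 are transversions, so P = 1/37 ≈ 0.027027 and Q = 1/37 ≈ 0.027027.
Under the Kimura two-parameter model, d = −½ ln(1 − 2P − Q) − ¼ ln(1 − 2Q).
1 − 2P − Q = 0.918919, giving −½ ln(0.918919) = 0.042279.
1 − 2Q = 0.945946, giving −¼ ln(0.945946) = 0.013892.
d = 0.042279 + 0.013892 = 0.056171.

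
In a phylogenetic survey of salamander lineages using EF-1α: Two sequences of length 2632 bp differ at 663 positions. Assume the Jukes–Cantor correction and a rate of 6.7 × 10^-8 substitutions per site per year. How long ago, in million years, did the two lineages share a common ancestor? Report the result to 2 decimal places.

p = 663/2632 ≈ 0.2519.
d = −(3/4) ln(1 − 4p/3) = −0.75 ln(1 − 0.335867) = −0.75 ln(0.664133)
  = −0.75 × (-0.409273) = 0.306955 substitutions/site.
Under a molecular clock d = 2μt, so t = d/(2μ) = 0.306955 / (2 × 6.7 × 10^-8) = 2.29 million years.

2.29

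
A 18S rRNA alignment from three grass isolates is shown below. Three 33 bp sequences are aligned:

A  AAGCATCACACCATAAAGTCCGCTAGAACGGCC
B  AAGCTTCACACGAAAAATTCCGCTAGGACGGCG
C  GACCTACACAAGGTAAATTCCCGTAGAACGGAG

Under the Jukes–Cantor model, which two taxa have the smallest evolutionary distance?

A and B

A–B: 6/33 differ, p = 0.182, d = 0.208.
A–C: 12/33 differ, p = 0.364, d = 0.497.
B–C: 10/33 differ, p = 0.303, d = 0.388.
The smallest distance is between A and B.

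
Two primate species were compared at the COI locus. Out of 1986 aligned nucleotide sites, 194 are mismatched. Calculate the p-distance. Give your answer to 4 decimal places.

p = 194/1986 = 0.097683… ≈ 0.0977 (to 4 d.p.).

0.0977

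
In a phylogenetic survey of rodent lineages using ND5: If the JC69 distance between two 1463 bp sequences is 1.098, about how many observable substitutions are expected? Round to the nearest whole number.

Invert JC69: p = (3/4)(1 − e^(−4d/3)) = 0.75 × (1 − e^(-1.464)) = 0.75 × (1 − 0.231309) = 0.576518.
Expected differing sites = pL ≈ 0.576518 × 1463 = 843.445834 ≈ 843.

843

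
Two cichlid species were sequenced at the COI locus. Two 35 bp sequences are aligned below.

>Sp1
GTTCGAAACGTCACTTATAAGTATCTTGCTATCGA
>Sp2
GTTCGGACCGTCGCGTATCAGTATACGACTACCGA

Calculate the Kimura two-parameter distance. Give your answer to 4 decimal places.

0.3639

Of 35 sites, 5 differences are transitions and 5 are transversions, so P = 5/35 ≈ 0.142857 and Q = 5/35 ≈ 0.142857.
Under the Kimura two-parameter model, d = −½ ln(1 − 2P − Q) − ¼ ln(1 − 2Q).
1 − 2P − Q = 0.571429, giving −½ ln(0.571429) = 0.279808.
1 − 2Q = 0.714286, giving −¼ ln(0.714286) = 0.084118.
d = 0.279808 + 0.084118 = 0.363926.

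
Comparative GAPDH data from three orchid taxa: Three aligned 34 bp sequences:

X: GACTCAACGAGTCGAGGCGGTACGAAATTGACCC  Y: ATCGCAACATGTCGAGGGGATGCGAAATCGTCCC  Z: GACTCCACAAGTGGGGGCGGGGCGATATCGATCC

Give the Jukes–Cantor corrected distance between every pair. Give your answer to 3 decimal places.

X–Y: 10/34 sites differ → p ≈ 0.294118, d = −0.75 ln(1 − 0.392157) = 0.373379 ≈ 0.373.
X–Z: 9/34 sites differ → p ≈ 0.264706, d = −0.75 ln(1 − 0.352941) = 0.326488 ≈ 0.326.
Y–Z: 13/34 sites differ → p ≈ 0.382353, d = −0.75 ln(1 − 0.509804) = 0.534712 ≈ 0.535.

d(X,Y) = 0.373, d(X,Z) = 0.326, d(Y,Z) = 0.535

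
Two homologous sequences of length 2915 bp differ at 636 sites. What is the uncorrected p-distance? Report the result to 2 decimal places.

p = 636/2915 = 0.218181… ≈ 0.22 (to 2 d.p.).

0.22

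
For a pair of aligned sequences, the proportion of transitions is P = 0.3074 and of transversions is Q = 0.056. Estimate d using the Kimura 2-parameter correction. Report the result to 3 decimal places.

0.585

Under the Kimura two-parameter model, d = −½ ln(1 − 2P − Q) − ¼ ln(1 − 2Q).
1 − 2P − Q = 0.3292, giving −½ ln(0.3292) = 0.555545.
1 − 2Q = 0.888, giving −¼ ln(0.888) = 0.029696.
d = 0.555545 + 0.029696 = 0.585241.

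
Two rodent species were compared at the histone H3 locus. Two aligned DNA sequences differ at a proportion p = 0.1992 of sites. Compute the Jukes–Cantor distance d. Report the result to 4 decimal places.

d = −(3/4) ln(1 − 4p/3) = −0.75 ln(1 − 0.2656) = −0.75 ln(0.7344)
  = −0.75 × (-0.308701) = 0.231526 substitutions/site.

0.2315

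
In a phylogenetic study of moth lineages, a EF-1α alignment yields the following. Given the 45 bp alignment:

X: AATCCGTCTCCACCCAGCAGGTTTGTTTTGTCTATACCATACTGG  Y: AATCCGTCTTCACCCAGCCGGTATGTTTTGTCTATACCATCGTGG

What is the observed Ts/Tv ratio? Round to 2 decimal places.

0.25

Transitions are A↔G and C↔T; transversions are all other mismatches.
Transitions: 1. Transversions: 4.
R = 1/4 = 0.25.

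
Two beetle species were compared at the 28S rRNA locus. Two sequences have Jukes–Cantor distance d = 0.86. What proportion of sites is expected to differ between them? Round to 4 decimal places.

p = (3/4)(1 − e^(−4d/3)) = 0.75 × (1 − e^(-1.146667)) = 0.75 × (1 − 0.317694) = 0.511730.

0.5117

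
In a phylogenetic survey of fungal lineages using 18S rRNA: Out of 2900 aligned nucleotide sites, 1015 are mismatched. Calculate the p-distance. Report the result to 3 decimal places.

p = 1015/2900 = 0.350.

0.350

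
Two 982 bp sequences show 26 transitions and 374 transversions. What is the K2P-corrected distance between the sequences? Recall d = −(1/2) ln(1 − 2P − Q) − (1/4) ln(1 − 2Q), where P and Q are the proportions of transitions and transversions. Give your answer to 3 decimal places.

P = 26/982 ≈ 0.026477 and Q = 374/982 ≈ 0.380855.
Under the Kimura two-parameter model, d = −½ ln(1 − 2P − Q) − ¼ ln(1 − 2Q).
1 − 2P − Q = 0.566191, giving −½ ln(0.566191) = 0.284412.
1 − 2Q = 0.23829, giving −¼ ln(0.23829) = 0.358567.
d = 0.284412 + 0.358567 = 0.642979.

0.643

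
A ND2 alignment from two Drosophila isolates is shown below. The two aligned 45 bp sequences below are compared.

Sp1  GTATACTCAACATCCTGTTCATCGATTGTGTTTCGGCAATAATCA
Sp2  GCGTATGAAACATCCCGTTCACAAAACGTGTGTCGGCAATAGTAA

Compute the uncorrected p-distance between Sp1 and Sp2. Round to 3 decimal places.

The sequences differ at 14 of 45 positions.
p = 14/45 = 0.311111… ≈ 0.311 (to 3 d.p.).

0.311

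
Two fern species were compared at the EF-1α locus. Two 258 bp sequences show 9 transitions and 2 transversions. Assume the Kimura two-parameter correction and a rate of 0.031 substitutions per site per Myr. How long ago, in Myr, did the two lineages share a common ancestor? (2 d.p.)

P = 9/258 ≈ 0.034884 and Q = 2/258 ≈ 0.007752.
Under the Kimura two-parameter model, d = −½ ln(1 − 2P − Q) − ¼ ln(1 − 2Q).
1 − 2P − Q = 0.92248, giving −½ ln(0.92248) = 0.040345.
1 − 2Q = 0.984496, giving −¼ ln(0.984496) = 0.003906.
d = 0.040345 + 0.003906 = 0.044251.
Under a molecular clock d = 2μt, so t = d/(2μ) = 0.044251 / (2 × 0.031) = 0.71 Myr.

0.71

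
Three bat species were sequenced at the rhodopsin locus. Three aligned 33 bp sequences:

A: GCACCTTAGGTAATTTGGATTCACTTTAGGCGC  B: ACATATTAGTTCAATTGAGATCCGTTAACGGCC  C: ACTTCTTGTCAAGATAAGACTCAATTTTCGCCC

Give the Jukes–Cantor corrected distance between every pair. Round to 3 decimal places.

A–B: 15/33 sites differ → p ≈ 0.454545, d = −0.75 ln(1 − 0.60606) = 0.698667 ≈ 0.699.
A–C: 16/33 sites differ → p ≈ 0.484848, d = −0.75 ln(1 − 0.646464) = 0.779827 ≈ 0.780.
B–C: 18/33 sites differ → p ≈ 0.545455, d = −0.75 ln(1 − 0.727273) = 0.974463 ≈ 0.974.

d(A,B) = 0.699, d(A,C) = 0.780, d(B,C) = 0.974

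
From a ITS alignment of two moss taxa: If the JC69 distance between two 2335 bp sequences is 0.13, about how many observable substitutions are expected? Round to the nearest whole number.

Invert JC69: p = (3/4)(1 − e^(−4d/3)) = 0.75 × (1 − e^(-0.173333)) = 0.75 × (1 − 0.840858) = 0.119357.
Expected differing sites = pL ≈ 0.119357 × 2335 = 278.698595 ≈ 279.

279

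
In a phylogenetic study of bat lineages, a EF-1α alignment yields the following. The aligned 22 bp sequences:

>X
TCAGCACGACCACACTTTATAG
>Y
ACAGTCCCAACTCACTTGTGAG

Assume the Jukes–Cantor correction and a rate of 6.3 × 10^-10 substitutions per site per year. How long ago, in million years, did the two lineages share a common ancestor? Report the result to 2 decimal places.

469.32

The sequences differ at 9 of 22 sites (1, 5, 6, 8, 10, 12, 18, 19, 20), so p = 9/22 ≈ 0.409091.
d = −(3/4) ln(1 − 4p/3) = −0.75 ln(1 − 0.545455) = −0.75 ln(0.454545)
  = −0.75 × (-0.788458) = 0.591344 substitutions/site.
Under a molecular clock d = 2μt, so t = d/(2μ) = 0.591344 / (2 × 6.3 × 10^-10) = 469.32 million years.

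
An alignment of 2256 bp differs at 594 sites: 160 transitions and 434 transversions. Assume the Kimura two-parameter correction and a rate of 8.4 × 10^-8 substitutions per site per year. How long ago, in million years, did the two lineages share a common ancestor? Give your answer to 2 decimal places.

P = 160/2256 ≈ 0.070922 and Q = 434/2256 ≈ 0.192376.
Under the Kimura two-parameter model, d = −½ ln(1 − 2P − Q) − ¼ ln(1 − 2Q).
1 − 2P − Q = 0.66578, giving −½ ln(0.66578) = 0.203398.
1 − 2Q = 0.615248, giving −¼ ln(0.615248) = 0.121432.
d = 0.203398 + 0.121432 = 0.324830.
Under a molecular clock d = 2μt, so t = d/(2μ) = 0.324830 / (2 × 8.4 × 10^-8) = 1.93 million years.

1.93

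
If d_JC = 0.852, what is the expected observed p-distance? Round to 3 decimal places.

p = (3/4)(1 − e^(−4d/3)) = 0.75 × (1 − e^(-1.136)) = 0.75 × (1 − 0.321101) = 0.509174.

0.509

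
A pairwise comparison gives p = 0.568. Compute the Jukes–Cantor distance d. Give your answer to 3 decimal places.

d = −(3/4) ln(1 − 4p/3) = −0.75 ln(1 − 0.757333) = −0.75 ln(0.242667)
  = −0.75 × (-1.416065) = 1.062049 substitutions/site.

1.062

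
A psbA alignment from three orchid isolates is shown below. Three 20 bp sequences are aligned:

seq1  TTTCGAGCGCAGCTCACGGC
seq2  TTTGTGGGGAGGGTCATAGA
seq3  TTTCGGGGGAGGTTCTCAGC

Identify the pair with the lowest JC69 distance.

seq2 and seq3

seq1–seq2: 10/20 differ, p = 0.500, d = 0.824.
seq1–seq3: 7/20 differ, p = 0.350, d = 0.471.
seq2–seq3: 6/20 differ, p = 0.300, d = 0.383.
The smallest distance is between seq2 and seq3.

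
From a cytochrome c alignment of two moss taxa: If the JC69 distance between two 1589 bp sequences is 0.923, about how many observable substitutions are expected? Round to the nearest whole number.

Invert JC69: p = (3/4)(1 − e^(−4d/3)) = 0.75 × (1 − e^(-1.230667)) = 0.75 × (1 − 0.292098) = 0.530927.
Expected differing sites = pL ≈ 0.530927 × 1589 = 843.643003 ≈ 844.

844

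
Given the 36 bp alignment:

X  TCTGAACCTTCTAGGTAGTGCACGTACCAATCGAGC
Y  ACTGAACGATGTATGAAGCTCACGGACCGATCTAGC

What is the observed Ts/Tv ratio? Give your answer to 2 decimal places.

0.22

Transitions are A↔G and C↔T; transversions are all other mismatches.
Transitions: 2. Transversions: 9.
R = 2/9 = 0.222222… ≈ 0.22 (to 2 d.p.).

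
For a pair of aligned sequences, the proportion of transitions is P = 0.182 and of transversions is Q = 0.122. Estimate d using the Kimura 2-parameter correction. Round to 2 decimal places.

Under the Kimura two-parameter model, d = −½ ln(1 − 2P − Q) − ¼ ln(1 − 2Q).
1 − 2P − Q = 0.514, giving −½ ln(0.514) = 0.332766.
1 − 2Q = 0.756, giving −¼ ln(0.756) = 0.069928.
d = 0.332766 + 0.069928 = 0.402694.

0.40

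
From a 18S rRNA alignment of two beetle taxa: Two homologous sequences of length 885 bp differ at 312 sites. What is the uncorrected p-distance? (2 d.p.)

0.35

p = 312/885 = 0.352542… ≈ 0.35 (to 2 d.p.).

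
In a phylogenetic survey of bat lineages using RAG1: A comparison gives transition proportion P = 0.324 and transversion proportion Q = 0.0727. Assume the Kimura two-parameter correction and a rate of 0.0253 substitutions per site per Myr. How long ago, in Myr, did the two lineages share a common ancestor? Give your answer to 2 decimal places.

13.38

Under the Kimura two-parameter model, d = −½ ln(1 − 2P − Q) − ¼ ln(1 − 2Q).
1 − 2P − Q = 0.2793, giving −½ ln(0.2793) = 0.637734.
1 − 2Q = 0.8546, giving −¼ ln(0.8546) = 0.039280.
d = 0.637734 + 0.039280 = 0.677014.
Under a molecular clock d = 2μt, so t = d/(2μ) = 0.677014 / (2 × 0.0253) = 13.38 Myr.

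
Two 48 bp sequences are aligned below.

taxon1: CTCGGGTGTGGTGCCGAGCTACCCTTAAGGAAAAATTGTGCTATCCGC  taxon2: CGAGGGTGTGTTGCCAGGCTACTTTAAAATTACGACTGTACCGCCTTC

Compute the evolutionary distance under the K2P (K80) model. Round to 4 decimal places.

Of 48 sites, 12 differences are transitions and 8 are transversions, so P = 12/48 = 0.25 and Q = 8/48 ≈ 0.166667.
Under the Kimura two-parameter model, d = −½ ln(1 − 2P − Q) − ¼ ln(1 − 2Q).
1 − 2P − Q = 0.333333, giving −½ ln(0.333333) = 0.549307.
1 − 2Q = 0.666666, giving −¼ ln(0.666666) = 0.101367.
d = 0.549307 + 0.101367 = 0.650674.

0.6507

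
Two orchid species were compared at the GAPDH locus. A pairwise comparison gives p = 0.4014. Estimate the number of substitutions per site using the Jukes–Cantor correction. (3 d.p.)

0.575

d = −(3/4) ln(1 − 4p/3) = −0.75 ln(1 − 0.5352) = −0.75 ln(0.4648)
  = −0.75 × (-0.766148) = 0.574611 substitutions/site.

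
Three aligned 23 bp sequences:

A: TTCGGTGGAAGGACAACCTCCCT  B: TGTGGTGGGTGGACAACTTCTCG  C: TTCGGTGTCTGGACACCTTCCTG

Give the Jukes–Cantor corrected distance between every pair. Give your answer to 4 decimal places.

A–B: 7/23 sites differ → p ≈ 0.304348, d = −0.75 ln(1 − 0.405797) = 0.390401 ≈ 0.3904.
A–C: 7/23 sites differ → p ≈ 0.304348, d = −0.75 ln(1 − 0.405797) = 0.390401 ≈ 0.3904.
B–C: 7/23 sites differ → p ≈ 0.304348, d = −0.75 ln(1 − 0.405797) = 0.390401 ≈ 0.3904.

d(A,B) = 0.3904, d(A,C) = 0.3904, d(B,C) = 0.3904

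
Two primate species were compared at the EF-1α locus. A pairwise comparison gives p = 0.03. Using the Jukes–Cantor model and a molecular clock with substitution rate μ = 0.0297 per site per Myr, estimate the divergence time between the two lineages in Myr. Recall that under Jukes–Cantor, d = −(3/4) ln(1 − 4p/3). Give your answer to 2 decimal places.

d = −(3/4) ln(1 − 4p/3) = −0.75 ln(1 − 0.04) = −0.75 ln(0.96)
  = −0.75 × (-0.040822) = 0.030617 substitutions/site.
Under a molecular clock d = 2μt, so t = d/(2μ) = 0.030617 / (2 × 0.0297) = 0.52 Myr.

0.52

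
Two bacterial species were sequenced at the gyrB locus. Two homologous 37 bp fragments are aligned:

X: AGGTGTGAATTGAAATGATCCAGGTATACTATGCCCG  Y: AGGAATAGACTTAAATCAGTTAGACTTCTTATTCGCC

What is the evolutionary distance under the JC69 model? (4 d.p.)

0.7845

The sequences differ at 18 of 37 sites, so p = 18/37 ≈ 0.486486.
d = −(3/4) ln(1 − 4p/3) = −0.75 ln(1 − 0.648648) = −0.75 ln(0.351352)
  = −0.75 × (-1.045967) = 0.784475 substitutions/site.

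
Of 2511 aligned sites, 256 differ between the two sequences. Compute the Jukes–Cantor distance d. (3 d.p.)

p = 256/2511 ≈ 0.101951.
d = −(3/4) ln(1 − 4p/3) = −0.75 ln(1 − 0.135935) = −0.75 ln(0.864065)
  = −0.75 × (-0.146107) = 0.109580 substitutions/site.

0.110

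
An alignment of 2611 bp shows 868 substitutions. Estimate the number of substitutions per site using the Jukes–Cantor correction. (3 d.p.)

p = 868/2611 ≈ 0.33244.
d = −(3/4) ln(1 − 4p/3) = −0.75 ln(1 − 0.443253) = −0.75 ln(0.556747)
  = −0.75 × (-0.585644) = 0.439233 substitutions/site.

0.439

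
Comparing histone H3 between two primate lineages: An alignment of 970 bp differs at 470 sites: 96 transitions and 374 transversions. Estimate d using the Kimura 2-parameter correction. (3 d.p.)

P = 96/970 ≈ 0.098969 and Q = 374/970 ≈ 0.385567.
Under the Kimura two-parameter model, d = −½ ln(1 − 2P − Q) − ¼ ln(1 − 2Q).
1 − 2P − Q = 0.416495, giving −½ ln(0.416495) = 0.437940.
1 − 2Q = 0.228866, giving −¼ ln(0.228866) = 0.368655.
d = 0.437940 + 0.368655 = 0.806595.

0.807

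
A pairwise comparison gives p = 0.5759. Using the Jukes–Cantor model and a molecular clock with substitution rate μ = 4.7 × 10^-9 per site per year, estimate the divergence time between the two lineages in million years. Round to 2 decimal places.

116.52

d = −(3/4) ln(1 − 4p/3) = −0.75 ln(1 − 0.767867) = −0.75 ln(0.232133)
  = −0.75 × (-1.460445) = 1.095334 substitutions/site.
Under a molecular clock d = 2μt, so t = d/(2μ) = 1.095334 / (2 × 4.7 × 10^-9) = 116.52 million years.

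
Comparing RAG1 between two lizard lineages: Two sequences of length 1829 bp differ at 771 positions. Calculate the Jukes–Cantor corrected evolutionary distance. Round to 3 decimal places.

p = 771/1829 ≈ 0.421542.
d = −(3/4) ln(1 − 4p/3) = −0.75 ln(1 − 0.562056) = −0.75 ln(0.437944)
  = −0.75 × (-0.825664) = 0.619248 substitutions/site.

0.619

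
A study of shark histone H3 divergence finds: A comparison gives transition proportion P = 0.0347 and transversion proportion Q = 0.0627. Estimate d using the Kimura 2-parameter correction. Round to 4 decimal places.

0.1043

Under the Kimura two-parameter model, d = −½ ln(1 − 2P − Q) − ¼ ln(1 − 2Q).
1 − 2P − Q = 0.8679, giving −½ ln(0.8679) = 0.070839.
1 − 2Q = 0.8746, giving −¼ ln(0.8746) = 0.033497.
d = 0.070839 + 0.033497 = 0.104336.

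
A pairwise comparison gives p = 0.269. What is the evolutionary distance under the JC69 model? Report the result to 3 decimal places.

0.333

d = −(3/4) ln(1 − 4p/3) = −0.75 ln(1 − 0.358667) = −0.75 ln(0.641333)
  = −0.75 × (-0.444206) = 0.333155 substitutions/site.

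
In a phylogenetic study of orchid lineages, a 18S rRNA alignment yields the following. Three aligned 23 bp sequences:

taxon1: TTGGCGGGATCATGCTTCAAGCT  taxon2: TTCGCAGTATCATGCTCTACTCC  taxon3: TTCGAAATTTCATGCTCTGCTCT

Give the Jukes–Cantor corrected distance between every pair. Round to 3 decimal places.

taxon1–taxon2: 8/23 sites differ → p ≈ 0.347826, d = −0.75 ln(1 − 0.463768) = 0.467391 ≈ 0.467.
taxon1–taxon3: 11/23 sites differ → p ≈ 0.478261, d = −0.75 ln(1 − 0.637681) = 0.761423 ≈ 0.761.
taxon2–taxon3: 5/23 sites differ → p ≈ 0.217391, d = −0.75 ln(1 − 0.289855) = 0.256715 ≈ 0.257.

d(taxon1,taxon2) = 0.467, d(taxon1,taxon3) = 0.761, d(taxon2,taxon3) = 0.257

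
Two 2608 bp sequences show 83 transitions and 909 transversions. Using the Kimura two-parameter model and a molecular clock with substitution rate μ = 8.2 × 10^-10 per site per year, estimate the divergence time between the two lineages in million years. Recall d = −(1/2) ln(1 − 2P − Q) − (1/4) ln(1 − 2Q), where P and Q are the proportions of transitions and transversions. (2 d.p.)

344.06

P = 83/2608 ≈ 0.031825 and Q = 909/2608 ≈ 0.348543.
Under the Kimura two-parameter model, d = −½ ln(1 − 2P − Q) − ¼ ln(1 − 2Q).
1 − 2P − Q = 0.587807, giving −½ ln(0.587807) = 0.265678.
1 − 2Q = 0.302914, giving −¼ ln(0.302914) = 0.298577.
d = 0.265678 + 0.298577 = 0.564255.
Under a molecular clock d = 2μt, so t = d/(2μ) = 0.564255 / (2 × 8.2 × 10^-10) = 344.06 million years.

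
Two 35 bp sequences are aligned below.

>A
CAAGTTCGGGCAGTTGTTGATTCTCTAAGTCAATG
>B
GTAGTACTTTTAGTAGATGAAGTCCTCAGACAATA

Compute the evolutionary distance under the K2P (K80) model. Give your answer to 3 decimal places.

0.713

Of 35 sites, 4 differences are transitions and 12 are transversions, so P = 4/35 ≈ 0.114286 and Q = 12/35 ≈ 0.342857.
Under the Kimura two-parameter model, d = −½ ln(1 − 2P − Q) − ¼ ln(1 − 2Q).
1 − 2P − Q = 0.428571, giving −½ ln(0.428571) = 0.423649.
1 − 2Q = 0.314286, giving −¼ ln(0.314286) = 0.289363.
d = 0.423649 + 0.289363 = 0.713012.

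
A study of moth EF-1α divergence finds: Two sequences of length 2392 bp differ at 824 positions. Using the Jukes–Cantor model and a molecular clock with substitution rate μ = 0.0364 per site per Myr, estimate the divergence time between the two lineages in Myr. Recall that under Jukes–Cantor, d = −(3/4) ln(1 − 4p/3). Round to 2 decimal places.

p = 824/2392 ≈ 0.344482.
d = −(3/4) ln(1 − 4p/3) = −0.75 ln(1 − 0.459309) = −0.75 ln(0.540691)
  = −0.75 × (-0.614907) = 0.461180 substitutions/site.
Under a molecular clock d = 2μt, so t = d/(2μ) = 0.461180 / (2 × 0.0364) = 6.33 Myr.

6.33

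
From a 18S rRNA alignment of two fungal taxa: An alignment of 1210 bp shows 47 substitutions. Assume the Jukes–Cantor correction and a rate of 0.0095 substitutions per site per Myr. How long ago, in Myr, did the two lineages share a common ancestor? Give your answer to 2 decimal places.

2.10

p = 47/1210 ≈ 0.038843.
d = −(3/4) ln(1 − 4p/3) = −0.75 ln(1 − 0.051791) = −0.75 ln(0.948209)
  = −0.75 × (-0.053180) = 0.039885 substitutions/site.
Under a molecular clock d = 2μt, so t = d/(2μ) = 0.039885 / (2 × 0.0095) = 2.10 Myr.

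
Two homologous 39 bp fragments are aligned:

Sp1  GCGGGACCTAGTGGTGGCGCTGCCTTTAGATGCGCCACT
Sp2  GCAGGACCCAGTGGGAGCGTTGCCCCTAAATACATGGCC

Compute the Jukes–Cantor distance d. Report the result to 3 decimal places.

0.488

The sequences differ at 14 of 39 sites, so p = 14/39 ≈ 0.358974.
d = −(3/4) ln(1 − 4p/3) = −0.75 ln(1 − 0.478632) = −0.75 ln(0.521368)
  = −0.75 × (-0.651299) = 0.488474 substitutions/site.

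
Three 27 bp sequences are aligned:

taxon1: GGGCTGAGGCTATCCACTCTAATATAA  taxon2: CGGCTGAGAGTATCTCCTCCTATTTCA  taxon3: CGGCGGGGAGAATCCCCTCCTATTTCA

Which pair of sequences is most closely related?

taxon2 and taxon3

taxon1–taxon2: 9/27 differ, p = 0.333, d = 0.441.
taxon1–taxon3: 11/27 differ, p = 0.407, d = 0.588.
taxon2–taxon3: 4/27 differ, p = 0.148, d = 0.165.
The smallest distance is between taxon2 and taxon3.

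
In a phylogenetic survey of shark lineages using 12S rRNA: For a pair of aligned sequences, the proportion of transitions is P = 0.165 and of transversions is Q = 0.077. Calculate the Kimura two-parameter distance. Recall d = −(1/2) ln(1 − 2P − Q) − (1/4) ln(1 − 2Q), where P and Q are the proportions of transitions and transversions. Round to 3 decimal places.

0.303

Under the Kimura two-parameter model, d = −½ ln(1 − 2P − Q) − ¼ ln(1 − 2Q).
1 − 2P − Q = 0.593, giving −½ ln(0.593) = 0.261280.
1 − 2Q = 0.846, giving −¼ ln(0.846) = 0.041809.
d = 0.261280 + 0.041809 = 0.303089.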